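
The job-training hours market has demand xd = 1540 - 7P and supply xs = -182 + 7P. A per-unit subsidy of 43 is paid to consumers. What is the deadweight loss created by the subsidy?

Deadweight loss = 3235.75

Pre-subsidy: 1540 - 7P = -182 + 7P gives P* = 123, x* = 679.
With the rebate, buyers effectively pay Pb = Ps − 43, where Ps is the price sellers receive.
Demand in terms of Ps becomes xd = 1540 − 7(Ps − 43) = 1841 - 7Ps. Setting this equal to supply: 1841 - 7Ps = -182 + 7Ps, so Ps = 144.5.
Buyers pay Pb = 144.5 − 43 = 101.5; x' = -182 + 7·144.5 = 829.5.
The subsidy expands output by 829.5 − 679 = 150.5 past the efficient level; on those units the gap between marginal cost and willingness to pay runs from 0 up to 43.
DWL = ½ × 43 × 150.5 = 3235.75.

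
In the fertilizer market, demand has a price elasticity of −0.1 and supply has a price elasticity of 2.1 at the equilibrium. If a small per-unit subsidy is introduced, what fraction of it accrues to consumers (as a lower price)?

For a small subsidy around the equilibrium, the benefit split depends on the relative slopes, which at a point are proportional to the elasticities.
Buyer share = εs/(εs + |εd|) = 2.1/(2.1 + 0.1) = 21/22; seller share = |εd|/(εs + |εd|) = 1/22.

Consumer share = 21/22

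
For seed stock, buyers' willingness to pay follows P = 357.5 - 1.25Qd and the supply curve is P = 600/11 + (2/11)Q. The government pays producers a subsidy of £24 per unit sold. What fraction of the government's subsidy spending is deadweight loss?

DWL / government spending = 264/7193

Pre-subsidy: 357.5 - 1.25Q = 600/11 + (2/11)Q gives Q* = 13330/63 and P* = 5860/63.
With the subsidy, sellers receive Ps = Pb + 24 for each unit, where Pb is the price buyers pay.
On the curves, Pb = 357.5 - 1.25Q and Ps = 600/11 + (2/11)Q; the wedge Ps − Pb = 24 gives 600/11 + (2/11)Q − (357.5 - 1.25Q) = 24, so Q' = 14386/63.
Then Pb = 357.5 − 1.25·(14386/63) = 4540/63 and Ps = 600/11 + (2/11)·(14386/63) = 6052/63.
ΔCS = ½(13330/63 + 14386/63)(5860/63 − 4540/63) = 6097520/1323; ΔPS = ½(13330/63 + 14386/63)(6052/63 − 5860/63) = 886912/1323.
Government spending = 24 × 14386/63 = 115088/21.
DWL = ½ × 24 × (14386/63 − 13330/63) = 1408/7; fraction = (1408/7) / (115088/21) = 264/7193.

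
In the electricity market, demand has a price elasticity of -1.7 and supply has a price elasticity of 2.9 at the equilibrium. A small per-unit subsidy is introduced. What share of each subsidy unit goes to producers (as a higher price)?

Producer share = 17/46

For a small subsidy around the equilibrium, the benefit split depends on the relative slopes, which at a point are proportional to the elasticities.
Buyer share = εs/(εs + |εd|) = 2.9/(2.9 + 1.7) = 29/46; seller share = |εd|/(εs + |εd|) = 17/46.
So producers capture 17/46 of the subsidy.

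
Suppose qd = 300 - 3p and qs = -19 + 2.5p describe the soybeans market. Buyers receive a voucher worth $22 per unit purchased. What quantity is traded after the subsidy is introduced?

q' = 156

Pre-subsidy: 300 - 3p = -19 + 2.5p gives p* = 58, q* = 126.
With the rebate, buyers effectively pay pb = ps − 22, where ps is the price sellers receive.
Demand in terms of ps becomes qd = 300 − 3(ps − 22) = 366 - 3ps. Setting this equal to supply: 366 - 3ps = -19 + 2.5ps, so ps = 70.
Buyers pay pb = 70 − 22 = 48; q' = -19 + 2.5·70 = 156.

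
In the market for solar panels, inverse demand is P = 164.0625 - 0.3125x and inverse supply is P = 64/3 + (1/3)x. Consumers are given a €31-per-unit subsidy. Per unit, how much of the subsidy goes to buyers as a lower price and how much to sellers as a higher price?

Pre-subsidy: 164.0625 - 0.3125x = 64/3 + (1/3)x gives x* = 221 and P* = 95.
With the rebate, buyers effectively pay Pb = Ps − 31, where Ps is the price sellers receive.
On the curves, Pb = 164.0625 - 0.3125x and Ps = 64/3 + (1/3)x; the wedge Ps − Pb = 31 gives 64/3 + (1/3)x − (164.0625 - 0.3125x) = 31, so x' = 269.
Then Pb = 164.0625 − 0.3125·269 = 80 and Ps = 64/3 + (1/3)·269 = 111.
Buyers' price falls by P* − Pb = 95 − 80 = 15; sellers' price rises by Ps − P* = 111 − 95 = 16.

Buyers gain €15 per unit; sellers gain €16 per unit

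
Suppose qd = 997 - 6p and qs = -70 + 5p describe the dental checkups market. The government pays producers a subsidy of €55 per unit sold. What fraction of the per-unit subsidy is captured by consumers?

Consumer share = 5/11

Pre-subsidy: 997 - 6p = -70 + 5p gives p* = 97, q* = 415.
With the subsidy, sellers receive ps = pb + 55 for each unit, where pb is the price buyers pay.
Supply in terms of pb becomes qs = -70 + 5(pb + 55) = 205 + 5pb. Setting this equal to demand: 997 - 6pb = 205 + 5pb, so pb = 72.
Sellers receive ps = 72 + 55 = 127; q' = 997 − 6·72 = 565.
Buyers' price falls by p* − pb = 97 − 72 = 25; sellers' price rises by ps − p* = 127 − 97 = 30.
So consumers capture 25/55 = 5/11 of each unit of subsidy.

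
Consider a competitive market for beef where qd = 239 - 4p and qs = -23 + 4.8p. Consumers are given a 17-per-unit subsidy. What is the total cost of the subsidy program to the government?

Government cost = 2669

Pre-subsidy: 239 - 4p = -23 + 4.8p gives p* = 655/22, q* = 1319/11.
With the rebate, buyers effectively pay pb = ps − 17, where ps is the price sellers receive.
Demand in terms of ps becomes qd = 239 − 4(ps − 17) = 307 - 4ps. Setting this equal to supply: 307 - 4ps = -23 + 4.8ps, so ps = 37.5.
Buyers pay pb = 37.5 − 17 = 20.5; q' = -23 + 4.8·37.5 = 157.
Government outlay = subsidy × quantity = 17 × 157 = 2669.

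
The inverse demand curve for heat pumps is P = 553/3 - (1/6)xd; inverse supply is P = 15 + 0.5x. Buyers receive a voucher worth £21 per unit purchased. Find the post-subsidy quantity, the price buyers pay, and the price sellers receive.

x' = 285.5; buyers pay £136.75; sellers receive £157.75

Pre-subsidy: 553/3 - (1/6)x = 15 + 0.5x gives x* = 254 and P* = 142.
With the rebate, buyers effectively pay Pb = Ps − 21, where Ps is the price sellers receive.
On the curves, Pb = 553/3 - (1/6)x and Ps = 15 + 0.5x; the wedge Ps − Pb = 21 gives 15 + 0.5x − (553/3 - (1/6)x) = 21, so x' = 285.5.
Then Pb = 553/3 − (1/6)·285.5 = 136.75 and Ps = 15 + 0.5·285.5 = 157.75.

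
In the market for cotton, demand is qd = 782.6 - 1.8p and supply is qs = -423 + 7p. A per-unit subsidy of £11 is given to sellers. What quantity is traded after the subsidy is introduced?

q' = 551.75

Pre-subsidy: 782.6 - 1.8p = -423 + 7p gives p* = 137, q* = 536.
With the subsidy, sellers receive ps = pb + 11 for each unit, where pb is the price buyers pay.
Supply in terms of pb becomes qs = -423 + 7(pb + 11) = -346 + 7pb. Setting this equal to demand: 782.6 - 1.8pb = -346 + 7pb, so pb = 128.25.
Sellers receive ps = 128.25 + 11 = 139.25; q' = 782.6 − 1.8·128.25 = 551.75.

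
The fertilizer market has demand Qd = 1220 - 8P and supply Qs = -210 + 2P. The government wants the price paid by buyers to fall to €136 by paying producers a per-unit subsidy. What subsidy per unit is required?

At a buyer price of 136, quantity demanded is 1220 − 8·136 = 132.
Sellers supply 132 only when they receive Ps with -210 + 2·Ps = 132, i.e. Ps = 171.
s = Ps − Pb = 171 − 136 = 35.

Required subsidy s = €35 per unit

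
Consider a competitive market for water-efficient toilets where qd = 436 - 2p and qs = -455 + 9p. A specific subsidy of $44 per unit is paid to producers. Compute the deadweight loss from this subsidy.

Deadweight loss = $1584

Pre-subsidy: 436 - 2p = -455 + 9p gives p* = 81, q* = 274.
With the subsidy, sellers receive ps = pb + 44 for each unit, where pb is the price buyers pay.
Supply in terms of pb becomes qs = -455 + 9(pb + 44) = -59 + 9pb. Setting this equal to demand: 436 - 2pb = -59 + 9pb, so pb = 45.
Sellers receive ps = 45 + 44 = 89; q' = 436 − 2·45 = 346.
The subsidy expands output by 346 − 274 = 72 past the efficient level; on those units the gap between marginal cost and willingness to pay runs from 0 up to 44.
DWL = ½ × 44 × 72 = 1584.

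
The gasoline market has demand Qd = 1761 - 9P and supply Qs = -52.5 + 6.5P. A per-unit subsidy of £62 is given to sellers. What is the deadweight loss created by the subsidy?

Deadweight loss = £7254

Pre-subsidy: 1761 - 9P = -52.5 + 6.5P gives P* = 117, Q* = 708.
With the subsidy, sellers receive Ps = Pb + 62 for each unit, where Pb is the price buyers pay.
Supply in terms of Pb becomes Qs = -52.5 + 6.5(Pb + 62) = 350.5 + 6.5Pb. Setting this equal to demand: 1761 - 9Pb = 350.5 + 6.5Pb, so Pb = 91.
Sellers receive Ps = 91 + 62 = 153; Q' = 1761 − 9·91 = 942.
The subsidy expands output by 942 − 708 = 234 past the efficient level; on those units the gap between marginal cost and willingness to pay runs from 0 up to 62.
DWL = ½ × 62 × 234 = 7254.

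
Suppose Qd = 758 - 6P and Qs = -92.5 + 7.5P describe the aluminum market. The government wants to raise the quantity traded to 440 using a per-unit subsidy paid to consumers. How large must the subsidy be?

At Q = 440, invert demand for the buyer price: Pb = (758 − 440)/6 = 53; invert supply for the seller price: Ps = (440 − (-92.5))/7.5 = 71.
The subsidy must fill the gap: s = Ps − Pb = 71 − 53 = 18.

Required subsidy s = 18 per unit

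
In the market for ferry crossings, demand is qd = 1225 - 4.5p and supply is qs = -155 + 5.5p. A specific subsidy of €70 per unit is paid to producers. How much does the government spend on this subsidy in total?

Government cost = €54407.5

Pre-subsidy: 1225 - 4.5p = -155 + 5.5p gives p* = 138, q* = 604.
With the subsidy, sellers receive ps = pb + 70 for each unit, where pb is the price buyers pay.
Supply in terms of pb becomes qs = -155 + 5.5(pb + 70) = 230 + 5.5pb. Setting this equal to demand: 1225 - 4.5pb = 230 + 5.5pb, so pb = 99.5.
Sellers receive ps = 99.5 + 70 = 169.5; q' = 1225 − 4.5·99.5 = 777.25.
Government outlay = subsidy × quantity = 70 × 777.25 = 54407.5.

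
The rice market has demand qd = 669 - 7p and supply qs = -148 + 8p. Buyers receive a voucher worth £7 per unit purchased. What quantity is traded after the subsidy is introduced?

Pre-subsidy: 669 - 7p = -148 + 8p gives p* = 817/15, q* = 4316/15.
With the rebate, buyers effectively pay pb = ps − 7, where ps is the price sellers receive.
Demand in terms of ps becomes qd = 669 − 7(ps − 7) = 718 - 7ps. Setting this equal to supply: 718 - 7ps = -148 + 8ps, so ps = 866/15.
Buyers pay pb = 866/15 − 7 = 761/15; q' = -148 + 8·(866/15) = 4708/15.

q' = 4708/15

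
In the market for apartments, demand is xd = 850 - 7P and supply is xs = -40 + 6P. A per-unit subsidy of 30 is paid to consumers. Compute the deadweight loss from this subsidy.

Pre-subsidy: 850 - 7P = -40 + 6P gives P* = 890/13, x* = 4820/13.
With the rebate, buyers effectively pay Pb = Ps − 30, where Ps is the price sellers receive.
Demand in terms of Ps becomes xd = 850 − 7(Ps − 30) = 1060 - 7Ps. Setting this equal to supply: 1060 - 7Ps = -40 + 6Ps, so Ps = 1100/13.
Buyers pay Pb = 1100/13 − 30 = 710/13; x' = -40 + 6·(1100/13) = 6080/13.
The subsidy expands output by 6080/13 − 4820/13 = 1260/13 past the efficient level; on those units the gap between marginal cost and willingness to pay runs from 0 up to 30.
DWL = ½ × 30 × 1260/13 = 18900/13.

Deadweight loss = 18900/13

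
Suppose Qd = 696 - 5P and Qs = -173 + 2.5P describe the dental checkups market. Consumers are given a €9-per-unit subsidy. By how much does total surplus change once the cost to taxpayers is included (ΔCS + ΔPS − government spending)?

Net change in total surplus = -€67.5

Pre-subsidy: 696 - 5P = -173 + 2.5P gives P* = 1738/15, Q* = 350/3.
With the rebate, buyers effectively pay Pb = Ps − 9, where Ps is the price sellers receive.
Demand in terms of Ps becomes Qd = 696 − 5(Ps − 9) = 741 - 5Ps. Setting this equal to supply: 741 - 5Ps = -173 + 2.5Ps, so Ps = 1828/15.
Buyers pay Pb = 1828/15 − 9 = 1693/15; Q' = -173 + 2.5·(1828/15) = 395/3.
ΔCS = ½(350/3 + 395/3)(1738/15 − 1693/15) = 372.5; ΔPS = ½(350/3 + 395/3)(1828/15 − 1738/15) = 745.
Government spending = 9 × 395/3 = 1185.
Net change = 372.5 + 745 − 1185 = -67.5. The loss equals the DWL triangle ½·9·15.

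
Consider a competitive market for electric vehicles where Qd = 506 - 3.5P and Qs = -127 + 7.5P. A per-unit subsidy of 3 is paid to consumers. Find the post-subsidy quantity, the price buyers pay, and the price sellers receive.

Q' = 311.75; buyers pay 55.5; sellers receive 58.5

Pre-subsidy: 506 - 3.5P = -127 + 7.5P gives P* = 633/11, Q* = 6701/22.
With the rebate, buyers effectively pay Pb = Ps − 3, where Ps is the price sellers receive.
Demand in terms of Ps becomes Qd = 506 − 3.5(Ps − 3) = 516.5 - 3.5Ps. Setting this equal to supply: 516.5 - 3.5Ps = -127 + 7.5Ps, so Ps = 58.5.
Buyers pay Pb = 58.5 − 3 = 55.5; Q' = -127 + 7.5·58.5 = 311.75.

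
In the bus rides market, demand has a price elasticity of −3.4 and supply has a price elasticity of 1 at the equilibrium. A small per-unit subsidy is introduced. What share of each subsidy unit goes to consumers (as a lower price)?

Consumer share = 5/22

For a small subsidy around the equilibrium, the benefit split depends on the relative slopes, which at a point are proportional to the elasticities.
Buyer share = εs/(εs + |εd|) = 1/(1 + 3.4) = 5/22; seller share = |εd|/(εs + |εd|) = 17/22.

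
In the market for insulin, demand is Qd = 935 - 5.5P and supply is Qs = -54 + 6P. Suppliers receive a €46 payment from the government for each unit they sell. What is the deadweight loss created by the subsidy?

Deadweight loss = €3036

Pre-subsidy: 935 - 5.5P = -54 + 6P gives P* = 86, Q* = 462.
With the subsidy, sellers receive Ps = Pb + 46 for each unit, where Pb is the price buyers pay.
Supply in terms of Pb becomes Qs = -54 + 6(Pb + 46) = 222 + 6Pb. Setting this equal to demand: 935 - 5.5Pb = 222 + 6Pb, so Pb = 62.
Sellers receive Ps = 62 + 46 = 108; Q' = 935 − 5.5·62 = 594.
The subsidy expands output by 594 − 462 = 132 past the efficient level; on those units the gap between marginal cost and willingness to pay runs from 0 up to 46.
DWL = ½ × 46 × 132 = 3036.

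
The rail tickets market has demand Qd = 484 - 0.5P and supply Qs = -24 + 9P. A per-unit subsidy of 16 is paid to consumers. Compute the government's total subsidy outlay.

Government cost = 141312/19

Pre-subsidy: 484 - 0.5P = -24 + 9P gives P* = 1016/19, Q* = 8688/19.
With the rebate, buyers effectively pay Pb = Ps − 16, where Ps is the price sellers receive.
Demand in terms of Ps becomes Qd = 484 − 0.5(Ps − 16) = 492 - 0.5Ps. Setting this equal to supply: 492 - 0.5Ps = -24 + 9Ps, so Ps = 1032/19.
Buyers pay Pb = 1032/19 − 16 = 728/19; Q' = -24 + 9·(1032/19) = 8832/19.
Government outlay = subsidy × quantity = 16 × 8832/19 = 141312/19.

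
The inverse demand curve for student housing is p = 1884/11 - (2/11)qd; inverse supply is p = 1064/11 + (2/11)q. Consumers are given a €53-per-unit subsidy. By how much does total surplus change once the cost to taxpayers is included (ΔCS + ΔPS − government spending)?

Net change in total surplus = -€3862.375

Pre-subsidy: 1884/11 - (2/11)q = 1064/11 + (2/11)q gives q* = 205 and p* = 134.
With the rebate, buyers effectively pay pb = ps − 53, where ps is the price sellers receive.
On the curves, pb = 1884/11 - (2/11)q and ps = 1064/11 + (2/11)q; the wedge ps − pb = 53 gives 1064/11 + (2/11)q − (1884/11 - (2/11)q) = 53, so q' = 350.75.
Then pb = 1884/11 − (2/11)·350.75 = 107.5 and ps = 1064/11 + (2/11)·350.75 = 160.5.
ΔCS = ½(205 + 350.75)(134 − 107.5) = 7363.6875; ΔPS = ½(205 + 350.75)(160.5 − 134) = 7363.6875.
Government spending = 53 × 350.75 = 18589.75.
Net change = 7363.6875 + 7363.6875 − 18589.75 = -3862.375. The loss equals the DWL triangle ½·53·145.75.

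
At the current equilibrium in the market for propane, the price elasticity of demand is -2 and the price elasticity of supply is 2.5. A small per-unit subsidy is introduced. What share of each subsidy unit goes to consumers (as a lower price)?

For a small subsidy around the equilibrium, the benefit split depends on the relative slopes, which at a point are proportional to the elasticities.
Buyer share = εs/(εs + |εd|) = 2.5/(2.5 + 2) = 5/9; seller share = |εd|/(εs + |εd|) = 4/9.

Consumer share = 5/9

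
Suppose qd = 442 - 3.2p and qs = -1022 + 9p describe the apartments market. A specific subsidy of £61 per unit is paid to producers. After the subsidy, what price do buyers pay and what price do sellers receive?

Pre-subsidy: 442 - 3.2p = -1022 + 9p gives p* = 120, q* = 58.
With the subsidy, sellers receive ps = pb + 61 for each unit, where pb is the price buyers pay.
Supply in terms of pb becomes qs = -1022 + 9(pb + 61) = -473 + 9pb. Setting this equal to demand: 442 - 3.2pb = -473 + 9pb, so pb = 75.
Sellers receive ps = 75 + 61 = 136; q' = 442 − 3.2·75 = 202.

Buyers pay £75; sellers receive £136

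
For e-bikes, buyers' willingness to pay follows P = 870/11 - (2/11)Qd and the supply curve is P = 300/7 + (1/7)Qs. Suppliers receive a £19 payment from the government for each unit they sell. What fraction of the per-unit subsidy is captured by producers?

Pre-subsidy: 870/11 - (2/11)Q = 300/7 + (1/7)Q gives Q* = 111.6 and P* = 58.8.
With the subsidy, sellers receive Ps = Pb + 19 for each unit, where Pb is the price buyers pay.
On the curves, Pb = 870/11 - (2/11)Q and Ps = 300/7 + (1/7)Q; the wedge Ps − Pb = 19 gives 300/7 + (1/7)Q − (870/11 - (2/11)Q) = 19, so Q' = 170.12.
Then Pb = 870/11 − (2/11)·170.12 = 48.16 and Ps = 300/7 + (1/7)·170.12 = 67.16.
Buyers' price falls by P* − Pb = 58.8 − 48.16 = 10.64; sellers' price rises by Ps − P* = 67.16 − 58.8 = 8.36.
So producers capture 8.36/19 = 0.44 of each unit of subsidy.

Producer share = 0.44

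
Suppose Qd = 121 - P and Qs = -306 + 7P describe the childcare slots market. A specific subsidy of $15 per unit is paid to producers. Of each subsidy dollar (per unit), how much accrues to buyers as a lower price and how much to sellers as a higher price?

Buyers gain $13.125 per unit; sellers gain $1.875 per unit

Pre-subsidy: 121 - P = -306 + 7P gives P* = 53.375, Q* = 67.625.
With the subsidy, sellers receive Ps = Pb + 15 for each unit, where Pb is the price buyers pay.
Supply in terms of Pb becomes Qs = -306 + 7(Pb + 15) = -201 + 7Pb. Setting this equal to demand: 121 - Pb = -201 + 7Pb, so Pb = 40.25.
Sellers receive Ps = 40.25 + 15 = 55.25; Q' = 121 − 1·40.25 = 80.75.
Buyers' price falls by P* − Pb = 53.375 − 40.25 = 13.125; sellers' price rises by Ps − P* = 55.25 − 53.375 = 1.875.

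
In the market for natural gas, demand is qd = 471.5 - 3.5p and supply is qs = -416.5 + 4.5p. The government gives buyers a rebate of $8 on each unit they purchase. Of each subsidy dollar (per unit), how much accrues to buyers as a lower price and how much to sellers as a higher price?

Buyers gain $4.5 per unit; sellers gain $3.5 per unit

Pre-subsidy: 471.5 - 3.5p = -416.5 + 4.5p gives p* = 111, q* = 83.
With the rebate, buyers effectively pay pb = ps − 8, where ps is the price sellers receive.
Demand in terms of ps becomes qd = 471.5 − 3.5(ps − 8) = 499.5 - 3.5ps. Setting this equal to supply: 499.5 - 3.5ps = -416.5 + 4.5ps, so ps = 114.5.
Buyers pay pb = 114.5 − 8 = 106.5; q' = -416.5 + 4.5·114.5 = 98.75.
Buyers' price falls by p* − pb = 111 − 106.5 = 4.5; sellers' price rises by ps − p* = 114.5 − 111 = 3.5.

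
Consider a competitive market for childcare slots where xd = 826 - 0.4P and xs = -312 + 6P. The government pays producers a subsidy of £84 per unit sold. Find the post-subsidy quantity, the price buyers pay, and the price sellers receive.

x' = 786.375; buyers pay £99.0625; sellers receive £183.0625

Pre-subsidy: 826 - 0.4P = -312 + 6P gives P* = 177.8125, x* = 754.875.
With the subsidy, sellers receive Ps = Pb + 84 for each unit, where Pb is the price buyers pay.
Supply in terms of Pb becomes xs = -312 + 6(Pb + 84) = 192 + 6Pb. Setting this equal to demand: 826 - 0.4Pb = 192 + 6Pb, so Pb = 99.0625.
Sellers receive Ps = 99.0625 + 84 = 183.0625; x' = 826 − 0.4·99.0625 = 786.375.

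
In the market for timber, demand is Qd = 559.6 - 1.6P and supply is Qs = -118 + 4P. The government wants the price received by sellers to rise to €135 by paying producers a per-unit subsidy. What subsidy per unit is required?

At a seller price of 135, quantity supplied is -118 + 4·135 = 422.
Buyers absorb 422 only when they pay Pb with 559.6 − 1.6·Pb = 422, i.e. Pb = 86.
s = Ps − Pb = 135 − 86 = 49.

Required subsidy s = €49 per unit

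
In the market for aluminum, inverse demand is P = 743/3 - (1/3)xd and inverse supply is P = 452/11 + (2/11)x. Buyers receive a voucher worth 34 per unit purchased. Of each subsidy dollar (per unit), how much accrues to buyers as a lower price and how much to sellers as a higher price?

Buyers gain 22 per unit; sellers gain 12 per unit

Pre-subsidy: 743/3 - (1/3)x = 452/11 + (2/11)x gives x* = 401 and P* = 114.
With the rebate, buyers effectively pay Pb = Ps − 34, where Ps is the price sellers receive.
On the curves, Pb = 743/3 - (1/3)x and Ps = 452/11 + (2/11)x; the wedge Ps − Pb = 34 gives 452/11 + (2/11)x − (743/3 - (1/3)x) = 34, so x' = 467.
Then Pb = 743/3 − (1/3)·467 = 92 and Ps = 452/11 + (2/11)·467 = 126.
Buyers' price falls by P* − Pb = 114 − 92 = 22; sellers' price rises by Ps − P* = 126 − 114 = 12.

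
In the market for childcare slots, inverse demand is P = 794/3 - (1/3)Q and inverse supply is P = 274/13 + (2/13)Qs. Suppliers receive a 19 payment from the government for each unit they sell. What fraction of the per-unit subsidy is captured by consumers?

Pre-subsidy: 794/3 - (1/3)Q = 274/13 + (2/13)Q gives Q* = 500 and P* = 98.
With the subsidy, sellers receive Ps = Pb + 19 for each unit, where Pb is the price buyers pay.
On the curves, Pb = 794/3 - (1/3)Q and Ps = 274/13 + (2/13)Q; the wedge Ps − Pb = 19 gives 274/13 + (2/13)Q − (794/3 - (1/3)Q) = 19, so Q' = 539.
Then Pb = 794/3 − (1/3)·539 = 85 and Ps = 274/13 + (2/13)·539 = 104.
Buyers' price falls by P* − Pb = 98 − 85 = 13; sellers' price rises by Ps − P* = 104 − 98 = 6.
So consumers capture 13/19 = 13/19 of each unit of subsidy.

Consumer share = 13/19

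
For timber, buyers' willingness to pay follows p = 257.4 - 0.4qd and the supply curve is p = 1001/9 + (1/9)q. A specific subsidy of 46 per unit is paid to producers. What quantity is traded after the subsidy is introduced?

q' = 376

Pre-subsidy: 257.4 - 0.4q = 1001/9 + (1/9)q gives q* = 286 and p* = 143.
With the subsidy, sellers receive ps = pb + 46 for each unit, where pb is the price buyers pay.
On the curves, pb = 257.4 - 0.4q and ps = 1001/9 + (1/9)q; the wedge ps − pb = 46 gives 1001/9 + (1/9)q − (257.4 - 0.4q) = 46, so q' = 376.
Then pb = 257.4 − 0.4·376 = 107 and ps = 1001/9 + (1/9)·376 = 153.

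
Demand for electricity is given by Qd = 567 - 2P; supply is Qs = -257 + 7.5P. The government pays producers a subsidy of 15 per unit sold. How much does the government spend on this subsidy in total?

Government cost = 118905/19

Pre-subsidy: 567 - 2P = -257 + 7.5P gives P* = 1648/19, Q* = 7477/19.
With the subsidy, sellers receive Ps = Pb + 15 for each unit, where Pb is the price buyers pay.
Supply in terms of Pb becomes Qs = -257 + 7.5(Pb + 15) = -144.5 + 7.5Pb. Setting this equal to demand: 567 - 2Pb = -144.5 + 7.5Pb, so Pb = 1423/19.
Sellers receive Ps = 1423/19 + 15 = 1708/19; Q' = 567 − 2·(1423/19) = 7927/19.
Government outlay = subsidy × quantity = 15 × 7927/19 = 118905/19.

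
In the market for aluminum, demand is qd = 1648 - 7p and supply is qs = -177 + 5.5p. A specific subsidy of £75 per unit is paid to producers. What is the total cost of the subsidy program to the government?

Pre-subsidy: 1648 - 7p = -177 + 5.5p gives p* = 146, q* = 626.
With the subsidy, sellers receive ps = pb + 75 for each unit, where pb is the price buyers pay.
Supply in terms of pb becomes qs = -177 + 5.5(pb + 75) = 235.5 + 5.5pb. Setting this equal to demand: 1648 - 7pb = 235.5 + 5.5pb, so pb = 113.
Sellers receive ps = 113 + 75 = 188; q' = 1648 − 7·113 = 857.
Government outlay = subsidy × quantity = 75 × 857 = 64275.

Government cost = £64275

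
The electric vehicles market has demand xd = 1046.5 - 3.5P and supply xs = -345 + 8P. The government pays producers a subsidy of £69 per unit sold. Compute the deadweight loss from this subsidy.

Pre-subsidy: 1046.5 - 3.5P = -345 + 8P gives P* = 121, x* = 623.
With the subsidy, sellers receive Ps = Pb + 69 for each unit, where Pb is the price buyers pay.
Supply in terms of Pb becomes xs = -345 + 8(Pb + 69) = 207 + 8Pb. Setting this equal to demand: 1046.5 - 3.5Pb = 207 + 8Pb, so Pb = 73.
Sellers receive Ps = 73 + 69 = 142; x' = 1046.5 − 3.5·73 = 791.
The subsidy expands output by 791 − 623 = 168 past the efficient level; on those units the gap between marginal cost and willingness to pay runs from 0 up to 69.
DWL = ½ × 69 × 168 = 5796.

Deadweight loss = £5796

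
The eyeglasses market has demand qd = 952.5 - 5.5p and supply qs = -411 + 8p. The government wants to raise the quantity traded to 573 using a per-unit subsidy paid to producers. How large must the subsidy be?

At q = 573, invert demand for the buyer price: pb = (952.5 − 573)/5.5 = 69; invert supply for the seller price: ps = (573 − (-411))/8 = 123.
The subsidy must fill the gap: s = ps − pb = 123 − 69 = 54.

Required subsidy s = 54 per unit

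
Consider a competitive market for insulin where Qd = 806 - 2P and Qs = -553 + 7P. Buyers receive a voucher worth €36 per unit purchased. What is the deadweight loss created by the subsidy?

Pre-subsidy: 806 - 2P = -553 + 7P gives P* = 151, Q* = 504.
With the rebate, buyers effectively pay Pb = Ps − 36, where Ps is the price sellers receive.
Demand in terms of Ps becomes Qd = 806 − 2(Ps − 36) = 878 - 2Ps. Setting this equal to supply: 878 - 2Ps = -553 + 7Ps, so Ps = 159.
Buyers pay Pb = 159 − 36 = 123; Q' = -553 + 7·159 = 560.
The subsidy expands output by 560 − 504 = 56 past the efficient level; on those units the gap between marginal cost and willingness to pay runs from 0 up to 36.
DWL = ½ × 36 × 56 = 1008.

Deadweight loss = €1008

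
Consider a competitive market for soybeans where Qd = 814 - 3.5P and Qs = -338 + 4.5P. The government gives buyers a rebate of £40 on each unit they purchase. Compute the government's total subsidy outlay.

Government cost = £15550

Pre-subsidy: 814 - 3.5P = -338 + 4.5P gives P* = 144, Q* = 310.
With the rebate, buyers effectively pay Pb = Ps − 40, where Ps is the price sellers receive.
Demand in terms of Ps becomes Qd = 814 − 3.5(Ps − 40) = 954 - 3.5Ps. Setting this equal to supply: 954 - 3.5Ps = -338 + 4.5Ps, so Ps = 161.5.
Buyers pay Pb = 161.5 − 40 = 121.5; Q' = -338 + 4.5·161.5 = 388.75.
Government outlay = subsidy × quantity = 40 × 388.75 = 15550.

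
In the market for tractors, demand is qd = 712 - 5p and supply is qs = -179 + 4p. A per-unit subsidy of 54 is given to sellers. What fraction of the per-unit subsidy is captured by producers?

Pre-subsidy: 712 - 5p = -179 + 4p gives p* = 99, q* = 217.
With the subsidy, sellers receive ps = pb + 54 for each unit, where pb is the price buyers pay.
Supply in terms of pb becomes qs = -179 + 4(pb + 54) = 37 + 4pb. Setting this equal to demand: 712 - 5pb = 37 + 4pb, so pb = 75.
Sellers receive ps = 75 + 54 = 129; q' = 712 − 5·75 = 337.
Buyers' price falls by p* − pb = 99 − 75 = 24; sellers' price rises by ps − p* = 129 − 99 = 30.
So producers capture 30/54 = 5/9 of each unit of subsidy.

Producer share = 5/9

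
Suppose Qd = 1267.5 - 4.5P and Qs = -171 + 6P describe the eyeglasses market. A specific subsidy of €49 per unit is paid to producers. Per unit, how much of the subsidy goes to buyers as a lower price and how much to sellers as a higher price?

Buyers gain €28 per unit; sellers gain €21 per unit

Pre-subsidy: 1267.5 - 4.5P = -171 + 6P gives P* = 137, Q* = 651.
With the subsidy, sellers receive Ps = Pb + 49 for each unit, where Pb is the price buyers pay.
Supply in terms of Pb becomes Qs = -171 + 6(Pb + 49) = 123 + 6Pb. Setting this equal to demand: 1267.5 - 4.5Pb = 123 + 6Pb, so Pb = 109.
Sellers receive Ps = 109 + 49 = 158; Q' = 1267.5 − 4.5·109 = 777.
Buyers' price falls by P* − Pb = 137 − 109 = 28; sellers' price rises by Ps − P* = 158 − 137 = 21.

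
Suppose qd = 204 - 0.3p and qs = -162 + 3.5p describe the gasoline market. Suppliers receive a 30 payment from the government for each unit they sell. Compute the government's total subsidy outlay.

Government cost = 104535/19

Pre-subsidy: 204 - 0.3p = -162 + 3.5p gives p* = 1830/19, q* = 3327/19.
With the subsidy, sellers receive ps = pb + 30 for each unit, where pb is the price buyers pay.
Supply in terms of pb becomes qs = -162 + 3.5(pb + 30) = -57 + 3.5pb. Setting this equal to demand: 204 - 0.3pb = -57 + 3.5pb, so pb = 1305/19.
Sellers receive ps = 1305/19 + 30 = 1875/19; q' = 204 − 0.3·(1305/19) = 6969/38.
Government outlay = subsidy × quantity = 30 × 6969/38 = 104535/19.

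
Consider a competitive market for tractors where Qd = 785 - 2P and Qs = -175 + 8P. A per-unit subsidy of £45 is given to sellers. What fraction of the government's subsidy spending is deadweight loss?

DWL / government spending = 36/665

Pre-subsidy: 785 - 2P = -175 + 8P gives P* = 96, Q* = 593.
With the subsidy, sellers receive Ps = Pb + 45 for each unit, where Pb is the price buyers pay.
Supply in terms of Pb becomes Qs = -175 + 8(Pb + 45) = 185 + 8Pb. Setting this equal to demand: 785 - 2Pb = 185 + 8Pb, so Pb = 60.
Sellers receive Ps = 60 + 45 = 105; Q' = 785 − 2·60 = 665.
ΔCS = ½(593 + 665)(96 − 60) = 22644; ΔPS = ½(593 + 665)(105 − 96) = 5661.
Government spending = 45 × 665 = 29925.
DWL = ½ × 45 × (665 − 593) = 1620; fraction = 1620 / 29925 = 36/665.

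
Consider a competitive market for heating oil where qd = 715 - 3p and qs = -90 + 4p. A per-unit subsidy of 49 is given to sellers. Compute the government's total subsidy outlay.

Government cost = 22246

Pre-subsidy: 715 - 3p = -90 + 4p gives p* = 115, q* = 370.
With the subsidy, sellers receive ps = pb + 49 for each unit, where pb is the price buyers pay.
Supply in terms of pb becomes qs = -90 + 4(pb + 49) = 106 + 4pb. Setting this equal to demand: 715 - 3pb = 106 + 4pb, so pb = 87.
Sellers receive ps = 87 + 49 = 136; q' = 715 − 3·87 = 454.
Government outlay = subsidy × quantity = 49 × 454 = 22246.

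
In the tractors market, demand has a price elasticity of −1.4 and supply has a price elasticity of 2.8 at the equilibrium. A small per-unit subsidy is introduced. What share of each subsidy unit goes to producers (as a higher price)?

For a small subsidy around the equilibrium, the benefit split depends on the relative slopes, which at a point are proportional to the elasticities.
Buyer share = εs/(εs + |εd|) = 2.8/(2.8 + 1.4) = 2/3; seller share = |εd|/(εs + |εd|) = 1/3.
So producers capture 1/3 of the subsidy.

Producer share = 1/3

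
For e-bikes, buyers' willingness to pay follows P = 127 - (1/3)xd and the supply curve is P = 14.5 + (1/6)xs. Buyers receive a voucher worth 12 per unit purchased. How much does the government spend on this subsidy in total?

Government cost = 2988

Pre-subsidy: 127 - (1/3)x = 14.5 + (1/6)x gives x* = 225 and P* = 52.
With the rebate, buyers effectively pay Pb = Ps − 12, where Ps is the price sellers receive.
On the curves, Pb = 127 - (1/3)x and Ps = 14.5 + (1/6)x; the wedge Ps − Pb = 12 gives 14.5 + (1/6)x − (127 - (1/3)x) = 12, so x' = 249.
Then Pb = 127 − (1/3)·249 = 44 and Ps = 14.5 + (1/6)·249 = 56.
Government outlay = subsidy × quantity = 12 × 249 = 2988.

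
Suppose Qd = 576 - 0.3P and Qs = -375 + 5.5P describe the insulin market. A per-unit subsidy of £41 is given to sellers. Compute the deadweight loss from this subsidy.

Pre-subsidy: 576 - 0.3P = -375 + 5.5P gives P* = 4755/29, Q* = 30555/58.
With the subsidy, sellers receive Ps = Pb + 41 for each unit, where Pb is the price buyers pay.
Supply in terms of Pb becomes Qs = -375 + 5.5(Pb + 41) = -149.5 + 5.5Pb. Setting this equal to demand: 576 - 0.3Pb = -149.5 + 5.5Pb, so Pb = 7255/58.
Sellers receive Ps = 7255/58 + 41 = 9633/58; Q' = 576 − 0.3·(7255/58) = 62463/116.
The subsidy expands output by 62463/116 − 30555/58 = 1353/116 past the efficient level; on those units the gap between marginal cost and willingness to pay runs from 0 up to 41.
DWL = ½ × 41 × 1353/116 = 55473/232.

Deadweight loss = 55473/232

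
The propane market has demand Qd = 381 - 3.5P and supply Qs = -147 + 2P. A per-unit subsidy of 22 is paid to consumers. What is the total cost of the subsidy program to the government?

Pre-subsidy: 381 - 3.5P = -147 + 2P gives P* = 96, Q* = 45.
With the rebate, buyers effectively pay Pb = Ps − 22, where Ps is the price sellers receive.
Demand in terms of Ps becomes Qd = 381 − 3.5(Ps − 22) = 458 - 3.5Ps. Setting this equal to supply: 458 - 3.5Ps = -147 + 2Ps, so Ps = 110.
Buyers pay Pb = 110 − 22 = 88; Q' = -147 + 2·110 = 73.
Government outlay = subsidy × quantity = 22 × 73 = 1606.

Government cost = 1606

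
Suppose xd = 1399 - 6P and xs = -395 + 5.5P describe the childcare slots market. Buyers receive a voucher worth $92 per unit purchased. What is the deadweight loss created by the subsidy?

Pre-subsidy: 1399 - 6P = -395 + 5.5P gives P* = 156, x* = 463.
With the rebate, buyers effectively pay Pb = Ps − 92, where Ps is the price sellers receive.
Demand in terms of Ps becomes xd = 1399 − 6(Ps − 92) = 1951 - 6Ps. Setting this equal to supply: 1951 - 6Ps = -395 + 5.5Ps, so Ps = 204.
Buyers pay Pb = 204 − 92 = 112; x' = -395 + 5.5·204 = 727.
The subsidy expands output by 727 − 463 = 264 past the efficient level; on those units the gap between marginal cost and willingness to pay runs from 0 up to 92.
DWL = ½ × 92 × 264 = 12144.

Deadweight loss = $12144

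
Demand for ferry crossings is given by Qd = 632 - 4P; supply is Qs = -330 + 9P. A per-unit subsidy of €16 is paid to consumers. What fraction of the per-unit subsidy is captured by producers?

Producer share = 4/13

Pre-subsidy: 632 - 4P = -330 + 9P gives P* = 74, Q* = 336.
With the rebate, buyers effectively pay Pb = Ps − 16, where Ps is the price sellers receive.
Demand in terms of Ps becomes Qd = 632 − 4(Ps − 16) = 696 - 4Ps. Setting this equal to supply: 696 - 4Ps = -330 + 9Ps, so Ps = 1026/13.
Buyers pay Pb = 1026/13 − 16 = 818/13; Q' = -330 + 9·(1026/13) = 4944/13.
Buyers' price falls by P* − Pb = 74 − 818/13 = 144/13; sellers' price rises by Ps − P* = 1026/13 − 74 = 64/13.
So producers capture (64/13)/16 = 4/13 of each unit of subsidy.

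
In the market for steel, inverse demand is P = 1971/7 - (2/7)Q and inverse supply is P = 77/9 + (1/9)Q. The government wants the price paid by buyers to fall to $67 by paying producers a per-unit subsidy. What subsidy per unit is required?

At a buyer price of 67, quantity demanded is 985.5 − 3.5·67 = 751.
Sellers supply 751 only when they receive Ps = 77/9 + (1/9)·751 = 92.
s = Ps − Pb = 92 − 67 = 25.

Required subsidy s = $25 per unit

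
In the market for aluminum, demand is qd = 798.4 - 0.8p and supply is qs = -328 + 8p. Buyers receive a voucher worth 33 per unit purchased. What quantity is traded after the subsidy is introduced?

Pre-subsidy: 798.4 - 0.8p = -328 + 8p gives p* = 128, q* = 696.
With the rebate, buyers effectively pay pb = ps − 33, where ps is the price sellers receive.
Demand in terms of ps becomes qd = 798.4 − 0.8(ps − 33) = 824.8 - 0.8ps. Setting this equal to supply: 824.8 - 0.8ps = -328 + 8ps, so ps = 131.
Buyers pay pb = 131 − 33 = 98; q' = -328 + 8·131 = 720.

q' = 720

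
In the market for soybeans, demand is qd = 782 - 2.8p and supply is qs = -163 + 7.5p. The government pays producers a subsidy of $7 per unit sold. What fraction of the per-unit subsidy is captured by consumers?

Pre-subsidy: 782 - 2.8p = -163 + 7.5p gives p* = 9450/103, q* = 54086/103.
With the subsidy, sellers receive ps = pb + 7 for each unit, where pb is the price buyers pay.
Supply in terms of pb becomes qs = -163 + 7.5(pb + 7) = -110.5 + 7.5pb. Setting this equal to demand: 782 - 2.8pb = -110.5 + 7.5pb, so pb = 8925/103.
Sellers receive ps = 8925/103 + 7 = 9646/103; q' = 782 − 2.8·(8925/103) = 55556/103.
Buyers' price falls by p* − pb = 9450/103 − 8925/103 = 525/103; sellers' price rises by ps − p* = 9646/103 − 9450/103 = 196/103.
So consumers capture (525/103)/7 = 75/103 of each unit of subsidy.

Consumer share = 75/103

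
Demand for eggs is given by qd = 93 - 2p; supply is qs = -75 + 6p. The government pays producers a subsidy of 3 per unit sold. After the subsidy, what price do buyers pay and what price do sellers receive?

Pre-subsidy: 93 - 2p = -75 + 6p gives p* = 21, q* = 51.
With the subsidy, sellers receive ps = pb + 3 for each unit, where pb is the price buyers pay.
Supply in terms of pb becomes qs = -75 + 6(pb + 3) = -57 + 6pb. Setting this equal to demand: 93 - 2pb = -57 + 6pb, so pb = 18.75.
Sellers receive ps = 18.75 + 3 = 21.75; q' = 93 − 2·18.75 = 55.5.

Buyers pay 18.75; sellers receive 21.75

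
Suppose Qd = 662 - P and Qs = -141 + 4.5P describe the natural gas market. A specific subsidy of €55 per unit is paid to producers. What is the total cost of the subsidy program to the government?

Pre-subsidy: 662 - P = -141 + 4.5P gives P* = 146, Q* = 516.
With the subsidy, sellers receive Ps = Pb + 55 for each unit, where Pb is the price buyers pay.
Supply in terms of Pb becomes Qs = -141 + 4.5(Pb + 55) = 106.5 + 4.5Pb. Setting this equal to demand: 662 - Pb = 106.5 + 4.5Pb, so Pb = 101.
Sellers receive Ps = 101 + 55 = 156; Q' = 662 − 1·101 = 561.
Government outlay = subsidy × quantity = 55 × 561 = 30855.

Government cost = €30855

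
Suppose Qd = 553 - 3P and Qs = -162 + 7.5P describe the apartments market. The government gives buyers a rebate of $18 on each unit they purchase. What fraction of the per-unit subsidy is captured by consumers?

Pre-subsidy: 553 - 3P = -162 + 7.5P gives P* = 1430/21, Q* = 2441/7.
With the rebate, buyers effectively pay Pb = Ps − 18, where Ps is the price sellers receive.
Demand in terms of Ps becomes Qd = 553 − 3(Ps − 18) = 607 - 3Ps. Setting this equal to supply: 607 - 3Ps = -162 + 7.5Ps, so Ps = 1538/21.
Buyers pay Pb = 1538/21 − 18 = 1160/21; Q' = -162 + 7.5·(1538/21) = 2711/7.
Buyers' price falls by P* − Pb = 1430/21 − 1160/21 = 90/7; sellers' price rises by Ps − P* = 1538/21 − 1430/21 = 36/7.
So consumers capture (90/7)/18 = 5/7 of each unit of subsidy.

Consumer share = 5/7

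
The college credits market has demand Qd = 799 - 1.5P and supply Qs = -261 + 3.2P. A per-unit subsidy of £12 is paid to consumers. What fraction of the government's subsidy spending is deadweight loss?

DWL / government spending = 288/22229

Pre-subsidy: 799 - 1.5P = -261 + 3.2P gives P* = 10600/47, Q* = 21653/47.
With the rebate, buyers effectively pay Pb = Ps − 12, where Ps is the price sellers receive.
Demand in terms of Ps becomes Qd = 799 − 1.5(Ps − 12) = 817 - 1.5Ps. Setting this equal to supply: 817 - 1.5Ps = -261 + 3.2Ps, so Ps = 10780/47.
Buyers pay Pb = 10780/47 − 12 = 10216/47; Q' = -261 + 3.2·(10780/47) = 22229/47.
ΔCS = ½(21653/47 + 22229/47)(10600/47 − 10216/47) = 8425344/2209; ΔPS = ½(21653/47 + 22229/47)(10780/47 − 10600/47) = 3949380/2209.
Government spending = 12 × 22229/47 = 266748/47.
DWL = ½ × 12 × (22229/47 − 21653/47) = 3456/47; fraction = (3456/47) / (266748/47) = 288/22229.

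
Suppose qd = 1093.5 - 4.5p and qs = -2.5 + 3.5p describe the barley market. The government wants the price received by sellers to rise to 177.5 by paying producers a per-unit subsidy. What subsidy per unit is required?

Required subsidy s = 72 per unit

At a seller price of 177.5, quantity supplied is -2.5 + 3.5·177.5 = 618.75.
Buyers absorb 618.75 only when they pay pb with 1093.5 − 4.5·pb = 618.75, i.e. pb = 105.5.
s = ps − pb = 177.5 − 105.5 = 72.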